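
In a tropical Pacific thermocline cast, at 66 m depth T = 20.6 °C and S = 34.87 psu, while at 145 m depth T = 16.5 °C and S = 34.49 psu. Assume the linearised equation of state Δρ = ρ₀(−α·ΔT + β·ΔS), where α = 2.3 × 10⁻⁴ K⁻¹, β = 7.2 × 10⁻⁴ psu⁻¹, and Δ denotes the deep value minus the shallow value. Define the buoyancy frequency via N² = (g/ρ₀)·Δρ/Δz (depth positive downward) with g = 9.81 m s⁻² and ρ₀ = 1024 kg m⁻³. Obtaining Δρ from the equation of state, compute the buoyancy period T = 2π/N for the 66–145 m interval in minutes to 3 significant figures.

11.5 min

ΔT = -4.1 K, ΔS = -0.38 psu (deep − shallow).
Δρ/ρ₀ = −αΔT + βΔS = 9.43 × 10⁻⁴ − 2.736 × 10⁻⁴ = 6.694 × 10⁻⁴, so Δρ ≈ 0.6855 kg m⁻³.
N² = (g/ρ₀)·Δρ/Δz = g·(Δρ/ρ₀)/Δz = 9.81 × 6.694 × 10⁻⁴ / 79 = 8.3124 × 10⁻⁵ s⁻².
N = √(8.3124 × 10⁻⁵) = 9.1172 × 10⁻³ rad s⁻¹ → T = 2π/N = 689.16 s = 11.486 min ≈ 11.5 min.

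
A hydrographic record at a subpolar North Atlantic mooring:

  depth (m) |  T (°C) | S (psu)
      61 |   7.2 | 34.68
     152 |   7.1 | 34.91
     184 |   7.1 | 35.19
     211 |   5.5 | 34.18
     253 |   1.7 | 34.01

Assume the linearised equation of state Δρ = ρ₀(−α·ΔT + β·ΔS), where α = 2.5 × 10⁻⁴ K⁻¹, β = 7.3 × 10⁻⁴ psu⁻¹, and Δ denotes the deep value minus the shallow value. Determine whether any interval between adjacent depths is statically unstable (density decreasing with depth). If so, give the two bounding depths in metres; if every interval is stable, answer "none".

Evaluate Δρ/ρ₀ = −αΔT + βΔS across each adjacent pair:
  61–152 m: −αΔT+βΔS = −(2.5 × 10⁻⁴)(-0.1)+(7.3 × 10⁻⁴)(+0.23) = 1.9 × 10⁻⁴ → stable
  152–184 m: −αΔT+βΔS = −(2.5 × 10⁻⁴)(+0.0)+(7.3 × 10⁻⁴)(+0.28) = 2.0 × 10⁻⁴ → stable
  184–211 m: −αΔT+βΔS = −(2.5 × 10⁻⁴)(-1.6)+(7.3 × 10⁻⁴)(-1.01) = -3.4 × 10⁻⁴ → UNSTABLE
  211–253 m: −αΔT+βΔS = −(2.5 × 10⁻⁴)(-3.8)+(7.3 × 10⁻⁴)(-0.17) = 8.3 × 10⁻⁴ → stable
The 184–211 m interval has Δρ < 0: lighter water underlies denser water.

184–211 m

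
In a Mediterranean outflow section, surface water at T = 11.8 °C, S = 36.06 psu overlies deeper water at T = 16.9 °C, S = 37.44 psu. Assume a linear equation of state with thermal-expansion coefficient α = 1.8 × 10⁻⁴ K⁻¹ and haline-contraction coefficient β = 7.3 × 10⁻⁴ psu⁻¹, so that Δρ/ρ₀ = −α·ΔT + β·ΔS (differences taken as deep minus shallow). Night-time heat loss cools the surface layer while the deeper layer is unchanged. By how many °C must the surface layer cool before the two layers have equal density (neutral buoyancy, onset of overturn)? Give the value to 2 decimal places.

0.50 °C

Neutral buoyancy requires Δρ = 0, i.e. −α(T_deep − T_surf′) + β(S_deep − S_surf) = 0.
T_surf′ = T_deep − (β/α)·ΔS = 16.9 − (7.3 × 10⁻⁴/1.8 × 10⁻⁴)·(+1.38) = 11.3033 °C.
Cooling required: 11.8 − (11.3033) = 0.4967 °C.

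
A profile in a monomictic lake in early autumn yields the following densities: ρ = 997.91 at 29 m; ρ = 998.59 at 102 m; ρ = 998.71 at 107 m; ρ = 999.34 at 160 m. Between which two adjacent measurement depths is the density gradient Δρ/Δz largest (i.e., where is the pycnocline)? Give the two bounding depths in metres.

Compute the density gradient over each adjacent pair:
  29–102 m: Δρ/Δz = 0.68/73 = 9.3 × 10⁻³ kg m⁻⁴
  102–107 m: Δρ/Δz = 0.12/5 = 0.024 kg m⁻⁴
  107–160 m: Δρ/Δz = 0.63/53 = 0.012 kg m⁻⁴
The largest gradient is in the 102–107 m interval — the pycnocline.

102–107 m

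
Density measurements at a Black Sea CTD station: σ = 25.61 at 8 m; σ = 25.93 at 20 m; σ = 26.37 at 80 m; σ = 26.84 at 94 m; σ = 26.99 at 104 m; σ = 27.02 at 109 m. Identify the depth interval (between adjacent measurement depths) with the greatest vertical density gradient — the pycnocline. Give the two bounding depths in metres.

Compute the density gradient over each adjacent pair:
  8–20 m: Δρ/Δz = 0.32/12 = 0.027 kg m⁻⁴
  20–80 m: Δρ/Δz = 0.44/60 = 7.3 × 10⁻³ kg m⁻⁴
  80–94 m: Δρ/Δz = 0.47/14 = 0.034 kg m⁻⁴
  94–104 m: Δρ/Δz = 0.15/10 = 0.015 kg m⁻⁴
  104–109 m: Δρ/Δz = 0.03/5 = 6.0 × 10⁻³ kg m⁻⁴
The largest gradient is in the 80–94 m interval — the pycnocline.

80–94 m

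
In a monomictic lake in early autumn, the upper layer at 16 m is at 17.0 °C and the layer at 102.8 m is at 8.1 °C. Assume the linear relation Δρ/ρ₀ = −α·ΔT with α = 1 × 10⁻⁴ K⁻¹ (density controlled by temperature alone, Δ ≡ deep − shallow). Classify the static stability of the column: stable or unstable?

ΔT = 8.1 − 17.0 = -8.9 K, so Δρ/ρ₀ = −αΔT = 8.90 × 10⁻⁴.
Δρ/ρ₀ > 0, so Δρ > 0: deeper water is denser → statically stable.

stable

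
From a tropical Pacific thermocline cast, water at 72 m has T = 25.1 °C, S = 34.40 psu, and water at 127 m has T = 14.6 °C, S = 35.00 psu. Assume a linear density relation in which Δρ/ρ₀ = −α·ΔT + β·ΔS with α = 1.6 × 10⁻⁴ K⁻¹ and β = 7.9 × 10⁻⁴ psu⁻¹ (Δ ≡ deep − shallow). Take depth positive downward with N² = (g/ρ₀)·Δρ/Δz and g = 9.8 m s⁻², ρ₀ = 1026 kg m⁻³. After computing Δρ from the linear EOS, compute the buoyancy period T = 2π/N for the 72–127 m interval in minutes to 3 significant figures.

ΔT = -10.5 K, ΔS = +0.60 psu (deep − shallow).
Δρ/ρ₀ = −αΔT + βΔS = 1.68 × 10⁻³ + 4.74 × 10⁻⁴ = 2.154 × 10⁻³, so Δρ ≈ 2.210 kg m⁻³.
N² = (g/ρ₀)·Δρ/Δz = g·(Δρ/ρ₀)/Δz = 9.8 × 2.154 × 10⁻³ / 55 = 3.8380 × 10⁻⁴ s⁻².
N = √(3.8380 × 10⁻⁴) = 0.019591 rad s⁻¹ → T = 2π/N = 320.72 s = 5.3453 min ≈ 5.35 min.

5.35 min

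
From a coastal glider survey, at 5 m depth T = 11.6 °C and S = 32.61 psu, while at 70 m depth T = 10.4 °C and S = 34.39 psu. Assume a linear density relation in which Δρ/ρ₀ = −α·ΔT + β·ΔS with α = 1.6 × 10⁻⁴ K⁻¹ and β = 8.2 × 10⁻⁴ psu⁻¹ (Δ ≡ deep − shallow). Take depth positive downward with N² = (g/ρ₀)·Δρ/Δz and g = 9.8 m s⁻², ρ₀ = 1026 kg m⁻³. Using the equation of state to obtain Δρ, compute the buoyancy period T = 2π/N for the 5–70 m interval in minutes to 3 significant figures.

6.64 min

ΔT = -1.2 K, ΔS = +1.78 psu (deep − shallow).
Δρ/ρ₀ = −αΔT + βΔS = 1.92 × 10⁻⁴ + 1.4596 × 10⁻³ = 1.6516 × 10⁻³, so Δρ ≈ 1.695 kg m⁻³.
N² = (g/ρ₀)·Δρ/Δz = g·(Δρ/ρ₀)/Δz = 9.8 × 1.6516 × 10⁻³ / 65 = 2.4901 × 10⁻⁴ s⁻².
N = √(2.4901 × 10⁻⁴) = 0.015780 rad s⁻¹ → T = 2π/N = 398.17 s = 6.6362 min ≈ 6.64 min.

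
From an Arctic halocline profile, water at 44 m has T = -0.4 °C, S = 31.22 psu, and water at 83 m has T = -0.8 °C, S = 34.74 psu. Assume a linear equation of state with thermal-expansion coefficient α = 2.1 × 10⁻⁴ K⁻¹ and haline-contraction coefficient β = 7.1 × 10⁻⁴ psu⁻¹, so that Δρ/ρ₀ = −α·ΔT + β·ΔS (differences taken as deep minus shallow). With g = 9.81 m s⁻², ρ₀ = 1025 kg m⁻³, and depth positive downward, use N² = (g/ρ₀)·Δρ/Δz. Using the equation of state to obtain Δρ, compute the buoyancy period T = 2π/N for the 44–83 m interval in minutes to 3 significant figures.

ΔT = -0.4 K, ΔS = +3.52 psu (deep − shallow).
Δρ/ρ₀ = −αΔT + βΔS = 8.40 × 10⁻⁵ + 2.4992 × 10⁻³ = 2.5832 × 10⁻³, so Δρ ≈ 2.648 kg m⁻³.
N² = (g/ρ₀)·Δρ/Δz = g·(Δρ/ρ₀)/Δz = 9.81 × 2.5832 × 10⁻³ / 39 = 6.4977 × 10⁻⁴ s⁻².
N = √(6.4977 × 10⁻⁴) = 0.025491 rad s⁻¹ → T = 2π/N = 246.49 s = 4.1082 min ≈ 4.11 min.

4.11 min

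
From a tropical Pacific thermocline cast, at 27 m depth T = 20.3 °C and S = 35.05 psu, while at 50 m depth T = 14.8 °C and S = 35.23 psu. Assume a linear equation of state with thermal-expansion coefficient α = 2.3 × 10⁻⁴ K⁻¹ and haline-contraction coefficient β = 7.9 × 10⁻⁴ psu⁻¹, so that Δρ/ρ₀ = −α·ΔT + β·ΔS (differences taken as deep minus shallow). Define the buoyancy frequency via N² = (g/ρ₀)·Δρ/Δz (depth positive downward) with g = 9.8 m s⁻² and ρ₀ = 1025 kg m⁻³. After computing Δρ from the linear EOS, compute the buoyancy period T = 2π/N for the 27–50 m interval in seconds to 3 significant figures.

257 s

ΔT = -5.5 K, ΔS = +0.18 psu (deep − shallow).
Δρ/ρ₀ = −αΔT + βΔS = 1.265 × 10⁻³ + 1.422 × 10⁻⁴ = 1.4072 × 10⁻³, so Δρ ≈ 1.442 kg m⁻³.
N² = (g/ρ₀)·Δρ/Δz = g·(Δρ/ρ₀)/Δz = 9.8 × 1.4072 × 10⁻³ / 23 = 5.9959 × 10⁻⁴ s⁻².
N = √(5.9959 × 10⁻⁴) = 0.024487 rad s⁻¹ → T = 2π/N = 256.59 s ≈ 257 s.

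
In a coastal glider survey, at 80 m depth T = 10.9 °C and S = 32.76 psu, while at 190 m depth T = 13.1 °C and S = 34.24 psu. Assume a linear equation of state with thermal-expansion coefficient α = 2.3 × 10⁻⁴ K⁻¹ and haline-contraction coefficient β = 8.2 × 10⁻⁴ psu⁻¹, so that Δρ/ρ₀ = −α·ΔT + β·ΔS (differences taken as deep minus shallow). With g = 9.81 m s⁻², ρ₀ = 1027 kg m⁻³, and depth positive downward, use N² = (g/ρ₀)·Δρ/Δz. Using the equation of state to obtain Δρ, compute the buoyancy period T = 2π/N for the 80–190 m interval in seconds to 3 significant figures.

ΔT = +2.2 K, ΔS = +1.48 psu (deep − shallow).
Δρ/ρ₀ = −αΔT + βΔS = -5.06 × 10⁻⁴ + 1.2136 × 10⁻³ = 7.076 × 10⁻⁴, so Δρ ≈ 0.7267 kg m⁻³.
N² = (g/ρ₀)·Δρ/Δz = g·(Δρ/ρ₀)/Δz = 9.81 × 7.076 × 10⁻⁴ / 110 = 6.3105 × 10⁻⁵ s⁻².
N = √(6.3105 × 10⁻⁵) = 7.9439 × 10⁻³ rad s⁻¹ → T = 2π/N = 790.94 s ≈ 791 s.

791 s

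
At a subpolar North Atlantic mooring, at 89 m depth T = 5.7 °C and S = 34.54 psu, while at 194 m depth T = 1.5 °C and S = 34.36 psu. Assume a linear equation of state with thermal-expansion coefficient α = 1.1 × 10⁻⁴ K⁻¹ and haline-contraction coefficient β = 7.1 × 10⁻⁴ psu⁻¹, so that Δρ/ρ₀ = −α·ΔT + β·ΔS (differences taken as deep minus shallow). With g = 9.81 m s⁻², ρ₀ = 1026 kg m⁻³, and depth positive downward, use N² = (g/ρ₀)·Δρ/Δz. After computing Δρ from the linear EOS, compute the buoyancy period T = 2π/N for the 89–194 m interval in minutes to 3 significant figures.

18.7 min

ΔT = -4.2 K, ΔS = -0.18 psu (deep − shallow).
Δρ/ρ₀ = −αΔT + βΔS = 4.62 × 10⁻⁴ − 1.278 × 10⁻⁴ = 3.342 × 10⁻⁴, so Δρ ≈ 0.3429 kg m⁻³.
N² = (g/ρ₀)·Δρ/Δz = g·(Δρ/ρ₀)/Δz = 9.81 × 3.342 × 10⁻⁴ / 105 = 3.1224 × 10⁻⁵ s⁻².
N = √(3.1224 × 10⁻⁵) = 5.5878 × 10⁻³ rad s⁻¹ → T = 2π/N = 1.1244 × 10³ s = 18.740 min ≈ 18.7 min.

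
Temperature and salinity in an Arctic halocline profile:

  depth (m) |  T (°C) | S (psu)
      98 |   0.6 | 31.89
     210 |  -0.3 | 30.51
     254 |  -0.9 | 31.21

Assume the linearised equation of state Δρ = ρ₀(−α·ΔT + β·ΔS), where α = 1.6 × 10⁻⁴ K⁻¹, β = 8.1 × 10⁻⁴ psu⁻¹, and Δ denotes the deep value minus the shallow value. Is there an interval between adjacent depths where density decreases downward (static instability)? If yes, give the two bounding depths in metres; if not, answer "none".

98–210 m

Evaluate Δρ/ρ₀ = −αΔT + βΔS across each adjacent pair:
  98–210 m: −αΔT+βΔS = −(1.6 × 10⁻⁴)(-0.9)+(8.1 × 10⁻⁴)(-1.38) = -9.7 × 10⁻⁴ → UNSTABLE
  210–254 m: −αΔT+βΔS = −(1.6 × 10⁻⁴)(-0.6)+(8.1 × 10⁻⁴)(+0.70) = 6.6 × 10⁻⁴ → stable
The 98–210 m interval has Δρ < 0: lighter water underlies denser water.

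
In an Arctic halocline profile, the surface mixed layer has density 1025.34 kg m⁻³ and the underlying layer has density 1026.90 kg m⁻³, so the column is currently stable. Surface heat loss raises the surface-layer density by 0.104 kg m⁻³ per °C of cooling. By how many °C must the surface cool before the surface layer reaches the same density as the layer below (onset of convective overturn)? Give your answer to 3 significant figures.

15.0 °C

Density deficit of the surface layer: 1026.90 − 1025.34 = 1.56 kg m⁻³.
Required change = 1.56 / 0.104 = 15.0 °C.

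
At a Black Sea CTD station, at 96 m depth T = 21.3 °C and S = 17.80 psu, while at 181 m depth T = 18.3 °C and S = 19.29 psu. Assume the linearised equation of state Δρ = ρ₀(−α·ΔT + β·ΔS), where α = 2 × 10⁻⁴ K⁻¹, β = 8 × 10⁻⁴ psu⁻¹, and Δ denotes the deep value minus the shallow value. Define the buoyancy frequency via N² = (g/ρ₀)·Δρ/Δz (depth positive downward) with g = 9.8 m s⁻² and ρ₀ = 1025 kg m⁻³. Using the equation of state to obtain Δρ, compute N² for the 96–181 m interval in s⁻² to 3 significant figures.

2.07 × 10⁻⁴ s⁻²

ΔT = -3.0 K, ΔS = +1.49 psu (deep − shallow).
Δρ/ρ₀ = −αΔT + βΔS = 6.00 × 10⁻⁴ + 1.192 × 10⁻³ = 1.792 × 10⁻³, so Δρ ≈ 1.837 kg m⁻³.
N² = (g/ρ₀)·Δρ/Δz = g·(Δρ/ρ₀)/Δz = 9.8 × 1.792 × 10⁻³ / 85 = 2.0661 × 10⁻⁴ s⁻² ≈ 2.07 × 10⁻⁴ s⁻².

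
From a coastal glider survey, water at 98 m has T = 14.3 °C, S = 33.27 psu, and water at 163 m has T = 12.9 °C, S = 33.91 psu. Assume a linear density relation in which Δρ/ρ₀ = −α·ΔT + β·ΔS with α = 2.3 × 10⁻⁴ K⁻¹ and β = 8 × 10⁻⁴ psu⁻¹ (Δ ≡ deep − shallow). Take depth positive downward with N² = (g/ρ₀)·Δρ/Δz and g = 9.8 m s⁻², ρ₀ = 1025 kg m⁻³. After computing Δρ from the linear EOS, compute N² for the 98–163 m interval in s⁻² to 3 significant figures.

ΔT = -1.4 K, ΔS = +0.64 psu (deep − shallow).
Δρ/ρ₀ = −αΔT + βΔS = 3.22 × 10⁻⁴ + 5.12 × 10⁻⁴ = 8.34 × 10⁻⁴, so Δρ ≈ 0.8549 kg m⁻³.
N² = (g/ρ₀)·Δρ/Δz = g·(Δρ/ρ₀)/Δz = 9.8 × 8.34 × 10⁻⁴ / 65 = 1.2574 × 10⁻⁴ s⁻² ≈ 1.26 × 10⁻⁴ s⁻².

1.26 × 10⁻⁴ s⁻²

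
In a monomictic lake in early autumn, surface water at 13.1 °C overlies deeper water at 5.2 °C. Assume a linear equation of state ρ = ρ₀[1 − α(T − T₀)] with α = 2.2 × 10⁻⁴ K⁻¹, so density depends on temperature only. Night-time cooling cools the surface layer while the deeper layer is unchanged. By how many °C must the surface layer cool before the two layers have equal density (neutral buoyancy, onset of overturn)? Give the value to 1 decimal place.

7.9 °C

With temperature the only control, equal density requires T_surf′ = T_deep.
T_surf′ = 5.2 °C.
Cooling required: 13.1 − 5.2 = 7.9 °C.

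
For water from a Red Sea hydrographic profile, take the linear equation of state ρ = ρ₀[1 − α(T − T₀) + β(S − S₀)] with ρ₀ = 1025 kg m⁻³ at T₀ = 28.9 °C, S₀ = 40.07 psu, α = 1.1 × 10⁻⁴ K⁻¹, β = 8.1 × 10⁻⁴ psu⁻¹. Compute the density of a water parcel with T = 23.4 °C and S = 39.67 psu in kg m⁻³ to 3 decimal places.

T − T₀ = -5.5 K, S − S₀ = -0.40 psu.
Bracket = 1 − α·(-5.5) + β·(-0.40) = 1 + (2.81 × 10⁻⁴) = 1.0002810.
ρ = 1025 × 1.0002810 = 1025.288 kg m⁻³.

1025.288 kg m⁻³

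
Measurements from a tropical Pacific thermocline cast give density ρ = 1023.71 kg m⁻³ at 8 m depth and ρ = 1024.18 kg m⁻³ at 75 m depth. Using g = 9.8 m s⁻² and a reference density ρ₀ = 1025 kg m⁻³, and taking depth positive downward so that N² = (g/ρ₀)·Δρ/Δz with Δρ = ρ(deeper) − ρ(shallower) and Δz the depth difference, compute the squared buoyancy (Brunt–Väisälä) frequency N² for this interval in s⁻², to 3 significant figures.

6.71 × 10⁻⁵ s⁻²

Δρ = 1024.18 − 1023.71 = 0.47 kg m⁻³ over Δz = 75 − 8 = 67 m.
N² = (9.8/1025) × (0.47/67) = 6.7070 × 10⁻⁵ s⁻² ≈ 6.71 × 10⁻⁵ s⁻².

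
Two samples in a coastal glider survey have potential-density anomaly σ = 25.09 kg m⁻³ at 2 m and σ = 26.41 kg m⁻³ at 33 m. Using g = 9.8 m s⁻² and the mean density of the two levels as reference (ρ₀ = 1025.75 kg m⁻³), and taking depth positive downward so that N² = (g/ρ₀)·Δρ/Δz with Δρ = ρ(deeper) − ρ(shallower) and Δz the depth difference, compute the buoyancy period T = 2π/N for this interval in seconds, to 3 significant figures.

312 s

Δρ = 1026.41 − 1025.09 = 1.32 kg m⁻³ over Δz = 33 − 2 = 31 m.
N² = (9.8/1025.75) × (1.32/31) = 4.0681 × 10⁻⁴ s⁻².
N = √(4.0681 × 10⁻⁴) = 0.020170 rad s⁻¹, so T = 2π/N = 311.51 s ≈ 312 s.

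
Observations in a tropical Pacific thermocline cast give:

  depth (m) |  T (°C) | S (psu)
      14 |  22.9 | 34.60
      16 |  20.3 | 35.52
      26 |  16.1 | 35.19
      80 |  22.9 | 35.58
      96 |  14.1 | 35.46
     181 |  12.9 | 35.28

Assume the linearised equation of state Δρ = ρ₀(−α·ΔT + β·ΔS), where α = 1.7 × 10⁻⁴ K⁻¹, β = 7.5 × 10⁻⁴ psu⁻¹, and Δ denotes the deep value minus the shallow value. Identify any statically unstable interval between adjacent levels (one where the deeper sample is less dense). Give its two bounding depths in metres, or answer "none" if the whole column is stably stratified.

26–80 m

Evaluate Δρ/ρ₀ = −αΔT + βΔS across each adjacent pair:
  14–16 m: −αΔT+βΔS = −(1.7 × 10⁻⁴)(-2.6)+(7.5 × 10⁻⁴)(+0.92) = 1.1 × 10⁻³ → stable
  16–26 m: −αΔT+βΔS = −(1.7 × 10⁻⁴)(-4.2)+(7.5 × 10⁻⁴)(-0.33) = 4.7 × 10⁻⁴ → stable
  26–80 m: −αΔT+βΔS = −(1.7 × 10⁻⁴)(+6.8)+(7.5 × 10⁻⁴)(+0.39) = -8.6 × 10⁻⁴ → UNSTABLE
  80–96 m: −αΔT+βΔS = −(1.7 × 10⁻⁴)(-8.8)+(7.5 × 10⁻⁴)(-0.12) = 1.4 × 10⁻³ → stable
  96–181 m: −αΔT+βΔS = −(1.7 × 10⁻⁴)(-1.2)+(7.5 × 10⁻⁴)(-0.18) = 6.9 × 10⁻⁵ → stable
The 26–80 m interval has Δρ < 0: lighter water underlies denser water.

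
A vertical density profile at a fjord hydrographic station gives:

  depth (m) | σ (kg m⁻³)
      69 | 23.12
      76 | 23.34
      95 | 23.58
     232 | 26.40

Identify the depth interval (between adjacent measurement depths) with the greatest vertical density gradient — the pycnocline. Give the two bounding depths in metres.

69–76 m

Compute the density gradient over each adjacent pair:
  69–76 m: Δρ/Δz = 0.22/7 = 0.031 kg m⁻⁴
  76–95 m: Δρ/Δz = 0.24/19 = 0.013 kg m⁻⁴
  95–232 m: Δρ/Δz = 2.82/137 = 0.021 kg m⁻⁴
The largest gradient is in the 69–76 m interval — the pycnocline.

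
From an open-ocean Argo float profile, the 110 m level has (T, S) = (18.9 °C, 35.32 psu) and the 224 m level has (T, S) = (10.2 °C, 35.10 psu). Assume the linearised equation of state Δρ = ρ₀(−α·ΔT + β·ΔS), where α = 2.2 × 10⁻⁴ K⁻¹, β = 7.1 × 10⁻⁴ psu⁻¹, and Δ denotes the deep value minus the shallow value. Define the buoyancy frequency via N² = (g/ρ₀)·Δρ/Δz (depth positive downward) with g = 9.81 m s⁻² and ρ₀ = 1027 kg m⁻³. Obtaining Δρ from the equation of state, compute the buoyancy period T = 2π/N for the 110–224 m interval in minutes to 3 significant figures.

ΔT = -8.7 K, ΔS = -0.22 psu (deep − shallow).
Δρ/ρ₀ = −αΔT + βΔS = 1.914 × 10⁻³ − 1.562 × 10⁻⁴ = 1.7578 × 10⁻³, so Δρ ≈ 1.805 kg m⁻³.
N² = (g/ρ₀)·Δρ/Δz = g·(Δρ/ρ₀)/Δz = 9.81 × 1.7578 × 10⁻³ / 114 = 1.5126 × 10⁻⁴ s⁻².
N = √(1.5126 × 10⁻⁴) = 0.012299 rad s⁻¹ → T = 2π/N = 510.87 s = 8.5145 min ≈ 8.51 min.

8.51 min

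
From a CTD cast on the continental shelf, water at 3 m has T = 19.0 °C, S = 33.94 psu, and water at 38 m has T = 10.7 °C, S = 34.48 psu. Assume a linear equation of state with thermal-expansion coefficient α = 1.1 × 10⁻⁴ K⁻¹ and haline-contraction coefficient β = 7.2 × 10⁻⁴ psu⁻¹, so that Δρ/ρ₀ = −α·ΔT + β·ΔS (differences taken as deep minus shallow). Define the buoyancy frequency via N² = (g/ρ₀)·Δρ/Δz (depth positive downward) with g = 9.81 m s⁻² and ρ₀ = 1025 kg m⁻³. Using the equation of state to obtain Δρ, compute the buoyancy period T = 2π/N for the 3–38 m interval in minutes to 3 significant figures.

ΔT = -8.3 K, ΔS = +0.54 psu (deep − shallow).
Δρ/ρ₀ = −αΔT + βΔS = 9.13 × 10⁻⁴ + 3.888 × 10⁻⁴ = 1.3018 × 10⁻³, so Δρ ≈ 1.334 kg m⁻³.
N² = (g/ρ₀)·Δρ/Δz = g·(Δρ/ρ₀)/Δz = 9.81 × 1.3018 × 10⁻³ / 35 = 3.6488 × 10⁻⁴ s⁻².
N = √(3.6488 × 10⁻⁴) = 0.019102 rad s⁻¹ → T = 2π/N = 328.93 s = 5.4822 min ≈ 5.48 min.

5.48 min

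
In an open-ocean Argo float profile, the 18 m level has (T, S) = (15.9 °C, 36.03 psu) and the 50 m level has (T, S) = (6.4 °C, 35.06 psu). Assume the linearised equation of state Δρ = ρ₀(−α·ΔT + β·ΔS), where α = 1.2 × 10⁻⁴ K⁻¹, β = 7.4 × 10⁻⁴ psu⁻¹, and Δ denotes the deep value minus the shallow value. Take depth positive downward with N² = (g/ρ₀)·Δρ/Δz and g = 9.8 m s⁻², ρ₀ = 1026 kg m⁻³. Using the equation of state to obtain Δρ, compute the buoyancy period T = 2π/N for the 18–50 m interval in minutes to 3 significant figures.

ΔT = -9.5 K, ΔS = -0.97 psu (deep − shallow).
Δρ/ρ₀ = −αΔT + βΔS = 1.14 × 10⁻³ − 7.178 × 10⁻⁴ = 4.222 × 10⁻⁴, so Δρ ≈ 0.4332 kg m⁻³.
N² = (g/ρ₀)·Δρ/Δz = g·(Δρ/ρ₀)/Δz = 9.8 × 4.222 × 10⁻⁴ / 32 = 1.2930 × 10⁻⁴ s⁻².
N = √(1.2930 × 10⁻⁴) = 0.011371 rad s⁻¹ → T = 2π/N = 552.56 s = 9.2093 min ≈ 9.21 min.

9.21 min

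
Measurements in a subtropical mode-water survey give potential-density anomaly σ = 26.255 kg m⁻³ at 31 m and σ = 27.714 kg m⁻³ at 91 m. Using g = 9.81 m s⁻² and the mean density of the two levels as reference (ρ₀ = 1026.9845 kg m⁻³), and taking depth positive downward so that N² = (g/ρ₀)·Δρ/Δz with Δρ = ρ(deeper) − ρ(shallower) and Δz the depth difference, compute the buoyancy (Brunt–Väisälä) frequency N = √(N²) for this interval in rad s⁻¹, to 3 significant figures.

Δρ = 1027.714 − 1026.255 = 1.459 kg m⁻³ over Δz = 91 − 31 = 60 m.
N² = (9.81/1026.9845) × (1.459/60) = 2.3228 × 10⁻⁴ s⁻².
N = √(2.3228 × 10⁻⁴) = 0.015241 rad s⁻¹ ≈ 0.0152 rad s⁻¹.

0.0152 rad s⁻¹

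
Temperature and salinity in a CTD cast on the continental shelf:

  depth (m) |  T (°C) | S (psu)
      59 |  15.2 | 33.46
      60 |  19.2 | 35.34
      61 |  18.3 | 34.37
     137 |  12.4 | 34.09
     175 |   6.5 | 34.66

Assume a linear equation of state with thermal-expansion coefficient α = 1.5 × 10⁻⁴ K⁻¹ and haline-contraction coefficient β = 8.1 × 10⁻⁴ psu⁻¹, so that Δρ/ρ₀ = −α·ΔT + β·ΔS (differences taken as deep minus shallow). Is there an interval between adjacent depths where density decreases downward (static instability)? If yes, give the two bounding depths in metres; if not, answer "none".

Evaluate Δρ/ρ₀ = −αΔT + βΔS across each adjacent pair:
  59–60 m: −αΔT+βΔS = −(1.5 × 10⁻⁴)(+4.0)+(8.1 × 10⁻⁴)(+1.88) = 9.2 × 10⁻⁴ → stable
  60–61 m: −αΔT+βΔS = −(1.5 × 10⁻⁴)(-0.9)+(8.1 × 10⁻⁴)(-0.97) = -6.5 × 10⁻⁴ → UNSTABLE
  61–137 m: −αΔT+βΔS = −(1.5 × 10⁻⁴)(-5.9)+(8.1 × 10⁻⁴)(-0.28) = 6.6 × 10⁻⁴ → stable
  137–175 m: −αΔT+βΔS = −(1.5 × 10⁻⁴)(-5.9)+(8.1 × 10⁻⁴)(+0.57) = 1.3 × 10⁻³ → stable
The 60–61 m interval has Δρ < 0: lighter water underlies denser water.

60–61 m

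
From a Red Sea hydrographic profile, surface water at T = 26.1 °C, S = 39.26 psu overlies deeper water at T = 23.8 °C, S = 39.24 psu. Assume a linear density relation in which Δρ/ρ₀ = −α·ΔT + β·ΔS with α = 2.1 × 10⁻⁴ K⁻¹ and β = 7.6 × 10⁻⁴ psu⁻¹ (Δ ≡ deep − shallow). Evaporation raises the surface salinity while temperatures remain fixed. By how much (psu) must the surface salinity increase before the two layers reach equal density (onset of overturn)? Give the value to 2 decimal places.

0.62 psu

Neutral buoyancy requires −α(T_deep − T_surf) + β(S_deep − S_surf′) = 0.
S_surf′ = S_deep − (α/β)·ΔT = 39.24 − (2.1 × 10⁻⁴/7.6 × 10⁻⁴)·(-2.3) = 39.8755 psu.
Increase required: 39.8755 − 39.26 = 0.6155 psu.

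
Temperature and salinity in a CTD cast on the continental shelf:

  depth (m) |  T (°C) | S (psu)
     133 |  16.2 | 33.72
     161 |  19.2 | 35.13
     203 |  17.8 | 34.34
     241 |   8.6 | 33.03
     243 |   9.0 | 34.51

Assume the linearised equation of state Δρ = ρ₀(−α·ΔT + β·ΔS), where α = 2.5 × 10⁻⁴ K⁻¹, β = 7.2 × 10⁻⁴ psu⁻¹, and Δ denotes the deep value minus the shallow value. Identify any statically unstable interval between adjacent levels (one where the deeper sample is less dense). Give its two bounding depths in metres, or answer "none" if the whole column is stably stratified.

161–203 m

Evaluate Δρ/ρ₀ = −αΔT + βΔS across each adjacent pair:
  133–161 m: −αΔT+βΔS = −(2.5 × 10⁻⁴)(+3.0)+(7.2 × 10⁻⁴)(+1.41) = 2.7 × 10⁻⁴ → stable
  161–203 m: −αΔT+βΔS = −(2.5 × 10⁻⁴)(-1.4)+(7.2 × 10⁻⁴)(-0.79) = -2.2 × 10⁻⁴ → UNSTABLE
  203–241 m: −αΔT+βΔS = −(2.5 × 10⁻⁴)(-9.2)+(7.2 × 10⁻⁴)(-1.31) = 1.4 × 10⁻³ → stable
  241–243 m: −αΔT+βΔS = −(2.5 × 10⁻⁴)(+0.4)+(7.2 × 10⁻⁴)(+1.48) = 9.7 × 10⁻⁴ → stable
The 161–203 m interval has Δρ < 0: lighter water underlies denser water.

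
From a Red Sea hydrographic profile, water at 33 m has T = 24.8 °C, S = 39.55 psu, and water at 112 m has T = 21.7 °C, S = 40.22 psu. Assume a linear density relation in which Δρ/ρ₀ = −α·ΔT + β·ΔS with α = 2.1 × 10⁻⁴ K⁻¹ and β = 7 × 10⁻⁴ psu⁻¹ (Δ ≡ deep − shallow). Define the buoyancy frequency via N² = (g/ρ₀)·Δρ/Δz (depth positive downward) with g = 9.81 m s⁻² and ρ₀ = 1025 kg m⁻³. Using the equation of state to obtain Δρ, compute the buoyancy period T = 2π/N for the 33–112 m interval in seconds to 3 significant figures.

ΔT = -3.1 K, ΔS = +0.67 psu (deep − shallow).
Δρ/ρ₀ = −αΔT + βΔS = 6.51 × 10⁻⁴ + 4.69 × 10⁻⁴ = 1.12 × 10⁻³, so Δρ ≈ 1.148 kg m⁻³.
N² = (g/ρ₀)·Δρ/Δz = g·(Δρ/ρ₀)/Δz = 9.81 × 1.12 × 10⁻³ / 79 = 1.3908 × 10⁻⁴ s⁻².
N = √(1.3908 × 10⁻⁴) = 0.011793 rad s⁻¹ → T = 2π/N = 532.79 s ≈ 533 s.

533 s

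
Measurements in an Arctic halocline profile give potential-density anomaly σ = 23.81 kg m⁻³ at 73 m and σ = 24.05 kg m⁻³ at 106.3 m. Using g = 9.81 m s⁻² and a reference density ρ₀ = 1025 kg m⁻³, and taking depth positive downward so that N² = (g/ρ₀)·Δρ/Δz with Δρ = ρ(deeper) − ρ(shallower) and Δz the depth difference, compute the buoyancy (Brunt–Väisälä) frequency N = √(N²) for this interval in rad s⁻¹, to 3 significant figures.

8.31 × 10⁻³ rad s⁻¹

Δρ = 1024.05 − 1023.81 = 0.24 kg m⁻³ over Δz = 106.3 − 73 = 33.3 m.
N² = (9.81/1025) × (0.24/33.3) = 6.8978 × 10⁻⁵ s⁻².
N = √(6.8978 × 10⁻⁵) = 8.3053 × 10⁻³ rad s⁻¹ ≈ 8.31 × 10⁻³ rad s⁻¹.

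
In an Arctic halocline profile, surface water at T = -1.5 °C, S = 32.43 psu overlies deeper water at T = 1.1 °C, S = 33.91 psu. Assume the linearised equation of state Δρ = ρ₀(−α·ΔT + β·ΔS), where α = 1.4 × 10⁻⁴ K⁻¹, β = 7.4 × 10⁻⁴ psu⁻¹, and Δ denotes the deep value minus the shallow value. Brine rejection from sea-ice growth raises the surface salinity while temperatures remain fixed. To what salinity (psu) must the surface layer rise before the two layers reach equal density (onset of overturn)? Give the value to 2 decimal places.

33.42 psu

Neutral buoyancy requires −α(T_deep − T_surf) + β(S_deep − S_surf′) = 0.
S_surf′ = S_deep − (α/β)·ΔT = 33.91 − (1.4 × 10⁻⁴/7.4 × 10⁻⁴)·(+2.6) = 33.4181 psu.
Increase required: 33.4181 − 32.43 = 0.9881 psu.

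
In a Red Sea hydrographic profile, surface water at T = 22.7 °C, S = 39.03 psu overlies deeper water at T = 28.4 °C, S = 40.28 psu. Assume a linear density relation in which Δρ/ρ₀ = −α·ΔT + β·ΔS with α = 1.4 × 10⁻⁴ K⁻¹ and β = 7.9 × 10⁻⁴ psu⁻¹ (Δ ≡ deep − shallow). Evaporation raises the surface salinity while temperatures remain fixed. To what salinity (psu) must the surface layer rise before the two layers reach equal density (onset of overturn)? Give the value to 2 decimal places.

Neutral buoyancy requires −α(T_deep − T_surf) + β(S_deep − S_surf′) = 0.
S_surf′ = S_deep − (α/β)·ΔT = 40.28 − (1.4 × 10⁻⁴/7.9 × 10⁻⁴)·(+5.7) = 39.2699 psu.
Increase required: 39.2699 − 39.03 = 0.2399 psu.

39.27 psu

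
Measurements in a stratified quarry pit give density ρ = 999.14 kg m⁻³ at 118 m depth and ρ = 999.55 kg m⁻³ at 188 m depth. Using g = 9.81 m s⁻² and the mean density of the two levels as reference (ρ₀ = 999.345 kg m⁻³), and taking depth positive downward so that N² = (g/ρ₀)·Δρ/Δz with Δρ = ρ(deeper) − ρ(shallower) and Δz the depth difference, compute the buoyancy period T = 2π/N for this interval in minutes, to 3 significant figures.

Δρ = 999.55 − 999.14 = 0.41 kg m⁻³ over Δz = 188 − 118 = 70 m.
N² = (9.81/999.345) × (0.41/70) = 5.7496 × 10⁻⁵ s⁻².
N = √(5.7496 × 10⁻⁵) = 7.5826 × 10⁻³ rad s⁻¹, so T = 2π/N = 828.63 s = 13.810 min ≈ 13.8 min.
A positive N² confirms static stability across the interval.

13.8 min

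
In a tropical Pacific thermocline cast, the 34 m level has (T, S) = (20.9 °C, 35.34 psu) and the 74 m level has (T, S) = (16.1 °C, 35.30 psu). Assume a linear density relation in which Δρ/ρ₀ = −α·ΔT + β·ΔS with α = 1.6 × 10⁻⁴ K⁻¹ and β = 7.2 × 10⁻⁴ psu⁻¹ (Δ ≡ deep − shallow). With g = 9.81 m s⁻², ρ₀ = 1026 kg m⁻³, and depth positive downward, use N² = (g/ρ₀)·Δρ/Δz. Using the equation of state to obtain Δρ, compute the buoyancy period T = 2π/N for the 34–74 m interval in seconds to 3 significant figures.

467 s

ΔT = -4.8 K, ΔS = -0.04 psu (deep − shallow).
Δρ/ρ₀ = −αΔT + βΔS = 7.68 × 10⁻⁴ − 2.88 × 10⁻⁵ = 7.392 × 10⁻⁴, so Δρ ≈ 0.7584 kg m⁻³.
N² = (g/ρ₀)·Δρ/Δz = g·(Δρ/ρ₀)/Δz = 9.81 × 7.392 × 10⁻⁴ / 40 = 1.8129 × 10⁻⁴ s⁻².
N = √(1.8129 × 10⁻⁴) = 0.013464 rad s⁻¹ → T = 2π/N = 466.67 s ≈ 467 s.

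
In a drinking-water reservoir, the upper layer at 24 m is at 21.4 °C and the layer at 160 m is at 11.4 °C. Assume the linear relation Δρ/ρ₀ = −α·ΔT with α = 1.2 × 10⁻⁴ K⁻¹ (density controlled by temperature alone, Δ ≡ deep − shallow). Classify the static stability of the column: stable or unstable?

stable

ΔT = 11.4 − 21.4 = -10.0 K, so Δρ/ρ₀ = −αΔT = 1.20 × 10⁻³.
Δρ/ρ₀ > 0, so Δρ > 0: deeper water is denser → statically stable.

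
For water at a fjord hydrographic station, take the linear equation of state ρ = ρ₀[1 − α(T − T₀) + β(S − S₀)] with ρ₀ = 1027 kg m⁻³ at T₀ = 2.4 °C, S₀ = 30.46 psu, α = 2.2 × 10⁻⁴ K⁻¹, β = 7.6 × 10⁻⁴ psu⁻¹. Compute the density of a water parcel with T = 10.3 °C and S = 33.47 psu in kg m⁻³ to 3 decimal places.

1027.564 kg m⁻³

T − T₀ = +7.9 K, S − S₀ = +3.01 psu.
Bracket = 1 − α·(+7.9) + β·(+3.01) = 1 + (5.496 × 10⁻⁴) = 1.0005496.
ρ = 1027 × 1.0005496 = 1027.564 kg m⁻³.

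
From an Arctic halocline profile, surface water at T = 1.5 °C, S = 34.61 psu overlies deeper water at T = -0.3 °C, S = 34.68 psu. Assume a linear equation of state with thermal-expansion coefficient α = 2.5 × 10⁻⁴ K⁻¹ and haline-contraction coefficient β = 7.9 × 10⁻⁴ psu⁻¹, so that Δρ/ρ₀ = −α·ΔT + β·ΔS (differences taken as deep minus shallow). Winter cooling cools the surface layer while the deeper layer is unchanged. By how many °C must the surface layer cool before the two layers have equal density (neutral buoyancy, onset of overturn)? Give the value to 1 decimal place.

2.0 °C

Neutral buoyancy requires Δρ = 0, i.e. −α(T_deep − T_surf′) + β(S_deep − S_surf) = 0.
T_surf′ = T_deep − (β/α)·ΔS = -0.3 − (7.9 × 10⁻⁴/2.5 × 10⁻⁴)·(+0.07) = -0.521 °C.
Cooling required: 1.5 − (-0.521) = 2.021 °C.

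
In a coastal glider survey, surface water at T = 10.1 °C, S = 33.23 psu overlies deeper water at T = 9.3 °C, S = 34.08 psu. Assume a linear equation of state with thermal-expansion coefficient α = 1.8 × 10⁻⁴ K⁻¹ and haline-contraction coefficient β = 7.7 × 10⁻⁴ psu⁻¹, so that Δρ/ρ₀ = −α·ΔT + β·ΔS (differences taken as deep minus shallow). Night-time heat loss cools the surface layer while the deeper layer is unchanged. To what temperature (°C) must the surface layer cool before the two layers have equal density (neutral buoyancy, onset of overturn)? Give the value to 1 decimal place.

Neutral buoyancy requires Δρ = 0, i.e. −α(T_deep − T_surf′) + β(S_deep − S_surf) = 0.
T_surf′ = T_deep − (β/α)·ΔS = 9.3 − (7.7 × 10⁻⁴/1.8 × 10⁻⁴)·(+0.85) = 5.664 °C.
Cooling required: 10.1 − (5.664) = 4.436 °C.

5.7 °C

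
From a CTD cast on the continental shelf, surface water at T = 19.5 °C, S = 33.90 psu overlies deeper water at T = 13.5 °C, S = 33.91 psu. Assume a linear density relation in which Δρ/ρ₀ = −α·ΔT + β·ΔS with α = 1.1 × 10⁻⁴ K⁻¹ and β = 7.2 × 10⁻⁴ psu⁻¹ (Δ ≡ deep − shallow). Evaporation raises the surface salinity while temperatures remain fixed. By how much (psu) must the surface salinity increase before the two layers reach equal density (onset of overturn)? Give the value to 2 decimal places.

Neutral buoyancy requires −α(T_deep − T_surf) + β(S_deep − S_surf′) = 0.
S_surf′ = S_deep − (α/β)·ΔT = 33.91 − (1.1 × 10⁻⁴/7.2 × 10⁻⁴)·(-6.0) = 34.8267 psu.
Increase required: 34.8267 − 33.90 = 0.9267 psu.

0.93 psu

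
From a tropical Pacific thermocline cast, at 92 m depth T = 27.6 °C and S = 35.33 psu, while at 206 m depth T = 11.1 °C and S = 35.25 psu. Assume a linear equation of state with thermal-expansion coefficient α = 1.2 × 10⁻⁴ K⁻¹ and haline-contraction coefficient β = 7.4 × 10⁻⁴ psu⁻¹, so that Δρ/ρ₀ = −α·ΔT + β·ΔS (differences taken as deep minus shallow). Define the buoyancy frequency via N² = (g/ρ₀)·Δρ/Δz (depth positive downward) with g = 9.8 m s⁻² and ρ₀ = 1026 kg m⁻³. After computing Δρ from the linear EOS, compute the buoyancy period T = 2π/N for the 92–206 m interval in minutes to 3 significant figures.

ΔT = -16.5 K, ΔS = -0.08 psu (deep − shallow).
Δρ/ρ₀ = −αΔT + βΔS = 1.98 × 10⁻³ − 5.92 × 10⁻⁵ = 1.9208 × 10⁻³, so Δρ ≈ 1.971 kg m⁻³.
N² = (g/ρ₀)·Δρ/Δz = g·(Δρ/ρ₀)/Δz = 9.8 × 1.9208 × 10⁻³ / 114 = 1.6512 × 10⁻⁴ s⁻².
N = √(1.6512 × 10⁻⁴) = 0.012850 rad s⁻¹ → T = 2π/N = 488.96 s = 8.1493 min ≈ 8.15 min.

8.15 min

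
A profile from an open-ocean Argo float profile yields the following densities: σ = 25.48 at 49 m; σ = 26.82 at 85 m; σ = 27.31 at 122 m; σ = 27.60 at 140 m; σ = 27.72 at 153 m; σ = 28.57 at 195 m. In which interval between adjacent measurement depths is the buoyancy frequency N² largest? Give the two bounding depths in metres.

49–85 m

Compute the density gradient over each adjacent pair:
  49–85 m: Δρ/Δz = 1.34/36 = 0.037 kg m⁻⁴
  85–122 m: Δρ/Δz = 0.49/37 = 0.013 kg m⁻⁴
  122–140 m: Δρ/Δz = 0.29/18 = 0.016 kg m⁻⁴
  140–153 m: Δρ/Δz = 0.12/13 = 9.2 × 10⁻³ kg m⁻⁴
  153–195 m: Δρ/Δz = 0.85/42 = 0.020 kg m⁻⁴
The largest gradient is in the 49–85 m interval — the pycnocline.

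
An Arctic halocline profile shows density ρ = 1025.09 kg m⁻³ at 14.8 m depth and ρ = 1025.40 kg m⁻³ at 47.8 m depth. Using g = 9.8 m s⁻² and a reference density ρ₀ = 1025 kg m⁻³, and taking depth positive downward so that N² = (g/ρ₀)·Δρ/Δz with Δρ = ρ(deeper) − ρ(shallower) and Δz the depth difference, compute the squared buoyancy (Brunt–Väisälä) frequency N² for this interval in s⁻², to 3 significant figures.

Δρ = 1025.40 − 1025.09 = 0.31 kg m⁻³ over Δz = 47.8 − 14.8 = 33 m.
N² = (9.8/1025) × (0.31/33) = 8.9815 × 10⁻⁵ s⁻² ≈ 8.98 × 10⁻⁵ s⁻².

8.98 × 10⁻⁵ s⁻²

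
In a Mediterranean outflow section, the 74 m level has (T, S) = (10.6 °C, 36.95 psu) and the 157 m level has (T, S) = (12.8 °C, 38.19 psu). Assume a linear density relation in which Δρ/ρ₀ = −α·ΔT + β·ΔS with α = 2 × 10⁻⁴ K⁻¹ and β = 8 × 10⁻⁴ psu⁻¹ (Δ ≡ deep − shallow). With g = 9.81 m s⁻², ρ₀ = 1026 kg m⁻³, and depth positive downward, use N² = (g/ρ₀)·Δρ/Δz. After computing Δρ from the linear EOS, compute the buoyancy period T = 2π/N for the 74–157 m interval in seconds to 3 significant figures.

ΔT = +2.2 K, ΔS = +1.24 psu (deep − shallow).
Δρ/ρ₀ = −αΔT + βΔS = -4.40 × 10⁻⁴ + 9.92 × 10⁻⁴ = 5.52 × 10⁻⁴, so Δρ ≈ 0.5664 kg m⁻³.
N² = (g/ρ₀)·Δρ/Δz = g·(Δρ/ρ₀)/Δz = 9.81 × 5.52 × 10⁻⁴ / 83 = 6.5242 × 10⁻⁵ s⁻².
N = √(6.5242 × 10⁻⁵) = 8.0773 × 10⁻³ rad s⁻¹ → T = 2π/N = 777.88 s ≈ 778 s.

778 s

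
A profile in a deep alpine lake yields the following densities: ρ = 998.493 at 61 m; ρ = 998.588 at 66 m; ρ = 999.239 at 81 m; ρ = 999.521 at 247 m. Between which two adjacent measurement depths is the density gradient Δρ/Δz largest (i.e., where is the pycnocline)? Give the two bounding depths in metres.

66–81 m

Compute the density gradient over each adjacent pair:
  61–66 m: Δρ/Δz = 0.095/5 = 0.019 kg m⁻⁴
  66–81 m: Δρ/Δz = 0.651/15 = 0.043 kg m⁻⁴
  81–247 m: Δρ/Δz = 0.282/166 = 1.7 × 10⁻³ kg m⁻⁴
The largest gradient is in the 66–81 m interval — the pycnocline.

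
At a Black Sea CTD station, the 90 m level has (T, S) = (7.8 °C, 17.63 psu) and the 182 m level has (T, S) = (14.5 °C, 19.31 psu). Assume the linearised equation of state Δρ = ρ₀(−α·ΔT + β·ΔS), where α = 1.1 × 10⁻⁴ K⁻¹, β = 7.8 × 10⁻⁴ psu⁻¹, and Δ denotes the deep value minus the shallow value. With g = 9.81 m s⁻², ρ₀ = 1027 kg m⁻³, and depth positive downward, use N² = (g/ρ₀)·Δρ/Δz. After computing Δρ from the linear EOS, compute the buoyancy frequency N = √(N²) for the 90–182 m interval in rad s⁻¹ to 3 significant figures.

ΔT = +6.7 K, ΔS = +1.68 psu (deep − shallow).
Δρ/ρ₀ = −αΔT + βΔS = -7.37 × 10⁻⁴ + 1.3104 × 10⁻³ = 5.734 × 10⁻⁴, so Δρ ≈ 0.5889 kg m⁻³.
N² = (g/ρ₀)·Δρ/Δz = g·(Δρ/ρ₀)/Δz = 9.81 × 5.734 × 10⁻⁴ / 92 = 6.1142 × 10⁻⁵ s⁻².
N = √(6.1142 × 10⁻⁵) = 7.8193 × 10⁻³ rad s⁻¹ ≈ 7.82 × 10⁻³ rad s⁻¹.

7.82 × 10⁻³ rad s⁻¹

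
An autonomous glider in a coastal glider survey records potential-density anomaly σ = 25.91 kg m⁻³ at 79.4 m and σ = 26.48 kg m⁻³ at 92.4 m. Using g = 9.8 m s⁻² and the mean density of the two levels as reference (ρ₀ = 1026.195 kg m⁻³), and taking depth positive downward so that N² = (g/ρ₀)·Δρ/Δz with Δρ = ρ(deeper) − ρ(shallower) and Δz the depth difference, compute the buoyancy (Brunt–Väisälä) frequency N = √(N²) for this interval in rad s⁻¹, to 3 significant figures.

0.0205 rad s⁻¹

Δρ = 1026.48 − 1025.91 = 0.57 kg m⁻³ over Δz = 92.4 − 79.4 = 13 m.
N² = (9.8/1026.195) × (0.57/13) = 4.1872 × 10⁻⁴ s⁻².
N = √(4.1872 × 10⁻⁴) = 0.020463 rad s⁻¹ ≈ 0.0205 rad s⁻¹.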